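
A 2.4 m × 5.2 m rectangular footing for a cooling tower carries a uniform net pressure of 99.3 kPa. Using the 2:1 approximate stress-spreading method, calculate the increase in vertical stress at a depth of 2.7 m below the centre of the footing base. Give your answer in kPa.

Δσ_z ≈ 30.8 kPa

By the 2:1 method the load spreads at 1 horizontal : 2 vertical, so at depth z the loaded area has grown by z in each plan dimension:
Δσ = qBL/((B+z)(L+z)) = 99.3×2.4×5.2/((2.4+2.7)(5.2+2.7)) = 30.759 kPa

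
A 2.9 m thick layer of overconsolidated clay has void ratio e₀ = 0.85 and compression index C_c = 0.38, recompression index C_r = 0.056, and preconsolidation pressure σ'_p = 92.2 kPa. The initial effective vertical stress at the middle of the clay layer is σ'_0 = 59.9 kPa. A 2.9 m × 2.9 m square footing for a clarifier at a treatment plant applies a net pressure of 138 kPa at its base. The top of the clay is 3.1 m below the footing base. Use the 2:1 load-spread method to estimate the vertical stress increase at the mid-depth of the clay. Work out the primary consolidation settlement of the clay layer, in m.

Mid-depth of clay below the footing base: z = 3.1 + 2.9/2 = 4.55 m.
Stress increase at mid-clay by the 2:1 spreading method:
Δσ = qBL/((B+z)(L+z)) = 138×2.9×2.9/((2.9+4.55)(2.9+4.55)) = 20.91 kPa
Final effective stress: σ'_f = 59.9 + 20.91 = 80.81 kPa.
σ'_f = 80.81 ≤ σ'_p = 92.2 kPa, so the clay remains overconsolidated and only the recompression index applies:
S_c = C_r·H/(1+e₀)·log₁₀(σ'_f/σ'_0) = 0.056×2.9/1.85×log₁₀(80.81/59.9)
    = 0.087786 × 0.13004 = 0.01142 m

S_c ≈ 0.0114 m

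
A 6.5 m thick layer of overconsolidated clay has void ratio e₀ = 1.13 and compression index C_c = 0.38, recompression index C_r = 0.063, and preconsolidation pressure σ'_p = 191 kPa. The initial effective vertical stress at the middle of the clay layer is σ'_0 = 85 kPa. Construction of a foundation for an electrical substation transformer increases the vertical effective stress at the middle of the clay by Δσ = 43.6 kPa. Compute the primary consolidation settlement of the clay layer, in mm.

Final effective stress: σ'_f = 85 + 43.6 = 128.6 kPa.
σ'_f = 128.6 ≤ σ'_p = 191 kPa, so the clay remains overconsolidated and only the recompression index applies:
S_c = C_r·H/(1+e₀)·log₁₀(σ'_f/σ'_0) = 0.063×6.5/2.13×log₁₀(128.6/85)
    = 0.19225 × 0.17982 = 0.03457 m

S_c ≈ 34.6 mm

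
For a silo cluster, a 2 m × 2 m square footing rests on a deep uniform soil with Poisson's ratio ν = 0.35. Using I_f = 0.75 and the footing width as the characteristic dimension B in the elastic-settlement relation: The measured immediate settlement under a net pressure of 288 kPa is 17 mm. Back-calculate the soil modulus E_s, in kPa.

S_e = q·B·(1−ν²)/E_s · I_f  ⇒  E_s = q·B·(1−ν²)·I_f / S_e.
E_s = 288 × 2 × 0.8775 × 0.75 / 0.017 = 22300 kPa

E_s ≈ 22300 kPa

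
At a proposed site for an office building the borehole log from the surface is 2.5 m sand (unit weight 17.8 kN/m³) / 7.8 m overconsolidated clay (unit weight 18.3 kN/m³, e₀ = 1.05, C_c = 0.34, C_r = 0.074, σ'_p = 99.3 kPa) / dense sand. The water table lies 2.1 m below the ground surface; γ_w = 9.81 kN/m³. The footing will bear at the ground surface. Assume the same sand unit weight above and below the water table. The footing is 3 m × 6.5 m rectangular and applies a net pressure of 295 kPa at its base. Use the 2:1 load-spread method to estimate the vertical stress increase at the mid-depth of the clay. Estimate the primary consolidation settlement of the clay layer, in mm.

Mid-depth of clay below the ground surface: z = 2.5 + 7.8/2 = 6.4 m.
Total vertical stress at mid-clay: σ_v = 17.8×2.5 + 18.3×3.9 = 115.87 kPa.
Pore pressure: u = 9.81×(6.4 − 2.1) = 42.183 kPa.
Initial effective stress: σ'_0 = σ_v − u = 115.87 − 42.183 = 73.687 kPa.
Stress increase at mid-clay by the 2:1 spreading method:
Δσ = qBL/((B+z)(L+z)) = 295×3×6.5/((3+6.4)(6.5+6.4)) = 47.439 kPa
Final effective stress: σ'_f = 73.687 + 47.439 = 121.13 kPa.
σ'_f = 121.13 > σ'_p = 99.3 kPa, so the stress path crosses the preconsolidation pressure — recompression up to σ'_p, then virgin compression beyond:
S_c = H/(1+e₀)·[C_r·log₁₀(σ'_p/σ'_0) + C_c·log₁₀(σ'_f/σ'_p)]
    = 7.8/2.05 × [0.074×log₁₀(99.3/73.687) + 0.34×log₁₀(121.13/99.3)]
    = 3.8049 × [0.0095873 + 0.029343] = 0.1481 m

S_c ≈ 148 mm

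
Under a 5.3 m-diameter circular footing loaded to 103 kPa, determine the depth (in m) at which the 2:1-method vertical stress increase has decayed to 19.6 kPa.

2:1 spreading — at depth z the loaded area has grown by z in each plan dimension:
qD²/(D+z)² = Δσ_z ⇒ z = D(√(q/Δσ_z) − 1) = 5.3×(√(103/19.6) − 1) = 6.85 m

z ≈ 6.85 m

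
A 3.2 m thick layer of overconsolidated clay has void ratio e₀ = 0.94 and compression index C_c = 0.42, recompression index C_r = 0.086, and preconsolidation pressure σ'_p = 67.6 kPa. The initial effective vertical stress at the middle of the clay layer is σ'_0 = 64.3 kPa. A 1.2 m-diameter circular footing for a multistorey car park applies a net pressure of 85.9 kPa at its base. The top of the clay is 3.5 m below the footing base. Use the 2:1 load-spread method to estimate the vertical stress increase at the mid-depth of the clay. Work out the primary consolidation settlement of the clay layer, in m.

S_c ≈ 0.00292 m

Mid-depth of clay below the footing base: z = 3.5 + 3.2/2 = 5.1 m.
Stress increase at mid-clay by the 2:1 spreading method:
Δσ ≈ qD²/(D+z)² = 85.9×1.2²/(1.2+5.1)² = 3.1166 kPa
Final effective stress: σ'_f = 64.3 + 3.1166 = 67.417 kPa.
σ'_f = 67.417 ≤ σ'_p = 67.6 kPa, so the clay remains overconsolidated and only the recompression index applies:
S_c = C_r·H/(1+e₀)·log₁₀(σ'_f/σ'_0) = 0.086×3.2/1.94×log₁₀(67.417/64.3)
    = 0.14186 × 0.020558 = 0.002916 m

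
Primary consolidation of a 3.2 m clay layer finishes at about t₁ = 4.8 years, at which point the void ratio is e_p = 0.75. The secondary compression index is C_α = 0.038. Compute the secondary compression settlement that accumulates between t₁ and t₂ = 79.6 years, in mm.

Secondary compression: S_s = C_α·H/(1+e_p)·log₁₀(t₂/t₁)
S_s = 0.038×3.2/(1+0.75)×log₁₀(79.6/4.8)
    = 0.06949 × 1.22 = 0.08475 m

S_s ≈ 84.7 mm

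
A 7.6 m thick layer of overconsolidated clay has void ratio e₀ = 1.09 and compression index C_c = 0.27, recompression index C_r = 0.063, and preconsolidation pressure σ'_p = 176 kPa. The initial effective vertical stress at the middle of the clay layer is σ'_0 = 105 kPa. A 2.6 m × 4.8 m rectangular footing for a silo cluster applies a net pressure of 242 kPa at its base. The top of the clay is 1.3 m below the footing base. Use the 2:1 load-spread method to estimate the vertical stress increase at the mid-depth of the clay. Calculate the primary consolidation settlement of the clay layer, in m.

S_c ≈ 0.0319 m

Mid-depth of clay below the footing base: z = 1.3 + 7.6/2 = 5.1 m.
Stress increase at mid-clay by the 2:1 spreading method:
Δσ = qBL/((B+z)(L+z)) = 242×2.6×4.8/((2.6+5.1)(4.8+5.1)) = 39.619 kPa
Final effective stress: σ'_f = 105 + 39.619 = 144.62 kPa.
σ'_f = 144.62 ≤ σ'_p = 176 kPa, so the clay remains overconsolidated and only the recompression index applies:
S_c = C_r·H/(1+e₀)·log₁₀(σ'_f/σ'_0) = 0.063×7.6/2.09×log₁₀(144.62/105)
    = 0.22909 × 0.13904 = 0.03185 m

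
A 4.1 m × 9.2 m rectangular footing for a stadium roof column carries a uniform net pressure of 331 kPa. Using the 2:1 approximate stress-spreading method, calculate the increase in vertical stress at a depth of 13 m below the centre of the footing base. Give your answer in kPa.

Δσ_z ≈ 32.9 kPa

By the 2:1 method the load spreads at 1 horizontal : 2 vertical, so at depth z the loaded area has grown by z in each plan dimension:
Δσ = qBL/((B+z)(L+z)) = 331×4.1×9.2/((4.1+13)(9.2+13)) = 32.889 kPa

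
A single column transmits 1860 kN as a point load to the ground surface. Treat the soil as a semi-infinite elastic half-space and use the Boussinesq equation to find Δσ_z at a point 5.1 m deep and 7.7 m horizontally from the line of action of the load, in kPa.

Δσ_z ≈ 1.75 kPa

Boussinesq vertical stress below a point load on an elastic half-space:
Δσ_z = 3P/(2πz²) · [1 + (r/z)²]^(−5/2)
r/z = 7.7/5.1 = 1.5098; [1+(r/z)²]^(−5/2) = 0.051343.
Δσ_z = 3×1860/(2π×5.1²) × 0.051343 = 34.144 × 0.051343 = 1.753 kPa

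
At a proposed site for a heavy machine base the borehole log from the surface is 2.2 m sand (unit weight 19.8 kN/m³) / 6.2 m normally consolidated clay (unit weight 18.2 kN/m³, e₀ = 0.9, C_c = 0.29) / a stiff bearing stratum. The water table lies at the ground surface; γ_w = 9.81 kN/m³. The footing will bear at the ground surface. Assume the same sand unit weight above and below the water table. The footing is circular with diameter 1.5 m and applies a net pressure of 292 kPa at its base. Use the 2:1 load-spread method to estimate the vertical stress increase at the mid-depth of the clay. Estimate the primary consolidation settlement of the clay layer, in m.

Mid-depth of clay below the ground surface: z = 2.2 + 6.2/2 = 5.3 m.
Total vertical stress at mid-clay: σ_v = 19.8×2.2 + 18.2×3.1 = 99.98 kPa.
Pore pressure: u = 9.81×(5.3 − 0) = 51.993 kPa.
Initial effective stress: σ'_0 = σ_v − u = 99.98 − 51.993 = 47.987 kPa.
Stress increase at mid-clay by the 2:1 spreading method:
Δσ ≈ qD²/(D+z)² = 292×1.5²/(1.5+5.3)² = 14.208 kPa
Final effective stress: σ'_f = σ'_0 + Δσ = 47.987 + 14.208 = 62.195 kPa.
Normally consolidated clay, so the full stress increment lies on the virgin compression line:
S_c = C_c·H/(1+e₀)·log₁₀(σ'_f/σ'_0) = 0.29×6.2/(1+0.9)×log₁₀(62.195/47.987)
    = 0.94632 × 0.11263 = 0.1066 m

S_c ≈ 0.107 m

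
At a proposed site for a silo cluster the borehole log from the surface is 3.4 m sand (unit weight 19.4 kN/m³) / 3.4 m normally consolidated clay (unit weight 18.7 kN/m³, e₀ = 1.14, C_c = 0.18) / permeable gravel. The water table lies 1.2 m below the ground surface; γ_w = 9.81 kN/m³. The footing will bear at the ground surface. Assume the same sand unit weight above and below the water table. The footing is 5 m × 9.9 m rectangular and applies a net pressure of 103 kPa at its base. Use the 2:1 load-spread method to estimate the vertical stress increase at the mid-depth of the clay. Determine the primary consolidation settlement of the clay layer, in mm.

S_c ≈ 55.7 mm

Mid-depth of clay below the ground surface: z = 3.4 + 3.4/2 = 5.1 m.
Total vertical stress at mid-clay: σ_v = 19.4×3.4 + 18.7×1.7 = 97.75 kPa.
Pore pressure: u = 9.81×(5.1 − 1.2) = 38.259 kPa.
Initial effective stress: σ'_0 = σ_v − u = 97.75 − 38.259 = 59.491 kPa.
Stress increase at mid-clay by the 2:1 spreading method:
Δσ = qBL/((B+z)(L+z)) = 103×5×9.9/((5+5.1)(9.9+5.1)) = 33.653 kPa
Final effective stress: σ'_f = σ'_0 + Δσ = 59.491 + 33.653 = 93.144 kPa.
Normally consolidated clay, so the full stress increment lies on the virgin compression line:
S_c = C_c·H/(1+e₀)·log₁₀(σ'_f/σ'_0) = 0.18×3.4/(1+1.14)×log₁₀(93.144/59.491)
    = 0.28598 × 0.1947 = 0.05568 m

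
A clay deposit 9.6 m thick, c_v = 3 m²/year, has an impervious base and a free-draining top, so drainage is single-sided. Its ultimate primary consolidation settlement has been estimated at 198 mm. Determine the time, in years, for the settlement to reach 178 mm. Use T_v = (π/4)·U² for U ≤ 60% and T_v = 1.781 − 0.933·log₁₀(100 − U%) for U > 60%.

Drainage path length: H_d = H = 9.6 m (single drainage).
U = S(t)/S_ult = 178/198 = 0.899.
U > 60%: T_v = 1.781 − 0.933·log₁₀(100 − 89.899) = 0.84393.
t = T_v·H_d²/c_v = 0.84393×9.6²/3 = 25.93 years.

t ≈ 25.9 years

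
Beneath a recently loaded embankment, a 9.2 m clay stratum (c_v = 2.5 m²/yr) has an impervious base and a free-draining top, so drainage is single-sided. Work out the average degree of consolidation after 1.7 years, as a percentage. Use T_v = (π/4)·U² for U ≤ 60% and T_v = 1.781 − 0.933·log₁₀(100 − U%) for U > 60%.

U ≈ 25.3 %

Drainage path length: H_d = H = 9.2 m (single drainage).
T_v = c_v·t/H_d² = 2.5×1.7/9.2² = 0.050213.
T_v = 0.050213 corresponds to the U ≤ 60% branch:
U = √(4T_v/π) = 0.2529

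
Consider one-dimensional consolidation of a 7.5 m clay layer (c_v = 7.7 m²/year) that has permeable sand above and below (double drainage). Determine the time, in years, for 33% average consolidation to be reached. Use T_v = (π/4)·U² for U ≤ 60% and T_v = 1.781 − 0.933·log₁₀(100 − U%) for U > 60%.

Drainage path length: H_d = H/2 = 3.75 m (double drainage).
U ≤ 60%: T_v = (π/4)·U² = (π/4)×0.33² = 0.08553.
t = T_v·H_d²/c_v = 0.08553×3.75²/7.7 = 0.1562 years.

t ≈ 0.156 years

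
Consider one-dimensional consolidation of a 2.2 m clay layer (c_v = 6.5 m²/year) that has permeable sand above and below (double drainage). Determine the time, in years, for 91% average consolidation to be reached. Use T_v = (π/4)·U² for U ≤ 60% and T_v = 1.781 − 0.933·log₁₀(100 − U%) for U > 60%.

t ≈ 0.166 years

Drainage path length: H_d = H/2 = 1.1 m (double drainage).
U > 60%: T_v = 1.781 − 0.933·log₁₀(100 − 91) = 0.89069.
t = T_v·H_d²/c_v = 0.89069×1.1²/6.5 = 0.1658 years.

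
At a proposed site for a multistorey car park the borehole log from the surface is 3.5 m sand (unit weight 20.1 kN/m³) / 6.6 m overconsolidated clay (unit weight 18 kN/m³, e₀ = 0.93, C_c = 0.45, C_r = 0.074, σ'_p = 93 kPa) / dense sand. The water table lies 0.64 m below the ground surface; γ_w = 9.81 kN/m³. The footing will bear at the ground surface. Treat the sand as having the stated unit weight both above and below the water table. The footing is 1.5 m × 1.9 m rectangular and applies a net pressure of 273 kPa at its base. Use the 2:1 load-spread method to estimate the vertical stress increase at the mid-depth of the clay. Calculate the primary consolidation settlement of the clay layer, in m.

Mid-depth of clay below the ground surface: z = 3.5 + 6.6/2 = 6.8 m.
Total vertical stress at mid-clay: σ_v = 20.1×3.5 + 18×3.3 = 129.75 kPa.
Pore pressure: u = 9.81×(6.8 − 0.64) = 60.43 kPa.
Initial effective stress: σ'_0 = σ_v − u = 129.75 − 60.43 = 69.32 kPa.
Stress increase at mid-clay by the 2:1 spreading method:
Δσ = qBL/((B+z)(L+z)) = 273×1.5×1.9/((1.5+6.8)(1.9+6.8)) = 10.775 kPa
Final effective stress: σ'_f = 69.32 + 10.775 = 80.095 kPa.
σ'_f = 80.095 ≤ σ'_p = 93 kPa, so the clay remains overconsolidated and only the recompression index applies:
S_c = C_r·H/(1+e₀)·log₁₀(σ'_f/σ'_0) = 0.074×6.6/1.93×log₁₀(80.095/69.32)
    = 0.25306 × 0.062747 = 0.01588 m

S_c ≈ 0.0159 m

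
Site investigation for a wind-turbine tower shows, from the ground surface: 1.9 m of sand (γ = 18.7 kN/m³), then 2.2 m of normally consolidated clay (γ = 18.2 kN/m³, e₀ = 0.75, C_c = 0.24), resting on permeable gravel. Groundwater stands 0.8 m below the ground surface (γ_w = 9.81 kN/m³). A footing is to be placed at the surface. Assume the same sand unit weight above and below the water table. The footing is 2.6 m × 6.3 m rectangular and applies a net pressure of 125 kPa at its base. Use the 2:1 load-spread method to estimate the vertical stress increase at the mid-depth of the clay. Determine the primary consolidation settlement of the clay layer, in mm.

Mid-depth of clay below the ground surface: z = 1.9 + 2.2/2 = 3 m.
Total vertical stress at mid-clay: σ_v = 18.7×1.9 + 18.2×1.1 = 55.55 kPa.
Pore pressure: u = 9.81×(3 − 0.8) = 21.582 kPa.
Initial effective stress: σ'_0 = σ_v − u = 55.55 − 21.582 = 33.968 kPa.
Stress increase at mid-clay by the 2:1 spreading method:
Δσ = qBL/((B+z)(L+z)) = 125×2.6×6.3/((2.6+3)(6.3+3)) = 39.315 kPa
Final effective stress: σ'_f = σ'_0 + Δσ = 33.968 + 39.315 = 73.283 kPa.
Normally consolidated clay, so the full stress increment lies on the virgin compression line:
S_c = C_c·H/(1+e₀)·log₁₀(σ'_f/σ'_0) = 0.24×2.2/(1+0.75)×log₁₀(73.283/33.968)
    = 0.30171 × 0.33393 = 0.1008 m

S_c ≈ 101 mm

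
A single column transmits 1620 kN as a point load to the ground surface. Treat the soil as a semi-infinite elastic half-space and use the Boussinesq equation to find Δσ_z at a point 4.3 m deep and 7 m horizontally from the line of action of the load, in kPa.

Δσ_z ≈ 1.64 kPa

Boussinesq vertical stress below a point load on an elastic half-space:
Δσ_z = 3P/(2πz²) · [1 + (r/z)²]^(−5/2)
r/z = 7/4.3 = 1.6279; [1+(r/z)²]^(−5/2) = 0.039287.
Δσ_z = 3×1620/(2π×4.3²) × 0.039287 = 41.833 × 0.039287 = 1.643 kPa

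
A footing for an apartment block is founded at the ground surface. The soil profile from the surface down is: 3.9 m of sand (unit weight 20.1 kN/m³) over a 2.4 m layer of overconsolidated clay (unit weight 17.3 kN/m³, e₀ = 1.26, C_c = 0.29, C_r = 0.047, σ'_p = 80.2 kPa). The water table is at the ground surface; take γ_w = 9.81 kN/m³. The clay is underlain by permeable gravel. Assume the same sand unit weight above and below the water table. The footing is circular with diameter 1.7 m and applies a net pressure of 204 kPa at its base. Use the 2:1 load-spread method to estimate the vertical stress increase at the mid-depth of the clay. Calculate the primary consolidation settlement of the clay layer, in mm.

Mid-depth of clay below the ground surface: z = 3.9 + 2.4/2 = 5.1 m.
Total vertical stress at mid-clay: σ_v = 20.1×3.9 + 17.3×1.2 = 99.15 kPa.
Pore pressure: u = 9.81×(5.1 − 0) = 50.031 kPa.
Initial effective stress: σ'_0 = σ_v − u = 99.15 − 50.031 = 49.119 kPa.
Stress increase at mid-clay by the 2:1 spreading method:
Δσ ≈ qD²/(D+z)² = 204×1.7²/(1.7+5.1)² = 12.75 kPa
Final effective stress: σ'_f = 49.119 + 12.75 = 61.869 kPa.
σ'_f = 61.869 ≤ σ'_p = 80.2 kPa, so the clay remains overconsolidated and only the recompression index applies:
S_c = C_r·H/(1+e₀)·log₁₀(σ'_f/σ'_0) = 0.047×2.4/2.26×log₁₀(61.869/49.119)
    = 0.049909 × 0.10022 = 0.005002 m

S_c ≈ 5 mm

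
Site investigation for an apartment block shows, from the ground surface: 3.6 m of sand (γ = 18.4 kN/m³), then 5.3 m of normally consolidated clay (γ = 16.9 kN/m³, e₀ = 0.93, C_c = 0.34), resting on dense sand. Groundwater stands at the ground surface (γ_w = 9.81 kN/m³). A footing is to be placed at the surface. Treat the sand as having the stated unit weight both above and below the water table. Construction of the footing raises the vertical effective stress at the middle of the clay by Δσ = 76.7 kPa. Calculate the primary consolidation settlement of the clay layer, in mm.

S_c ≈ 378 mm

Mid-depth of clay below the ground surface: z = 3.6 + 5.3/2 = 6.25 m.
Total vertical stress at mid-clay: σ_v = 18.4×3.6 + 16.9×2.65 = 111.02 kPa.
Pore pressure: u = 9.81×(6.25 − 0) = 61.312 kPa.
Initial effective stress: σ'_0 = σ_v − u = 111.02 − 61.312 = 49.708 kPa.
Final effective stress: σ'_f = σ'_0 + Δσ = 49.708 + 76.7 = 126.41 kPa.
Normally consolidated clay, so the full stress increment lies on the virgin compression line:
S_c = C_c·H/(1+e₀)·log₁₀(σ'_f/σ'_0) = 0.34×5.3/(1+0.93)×log₁₀(126.41/49.708)
    = 0.93368 × 0.40536 = 0.3785 m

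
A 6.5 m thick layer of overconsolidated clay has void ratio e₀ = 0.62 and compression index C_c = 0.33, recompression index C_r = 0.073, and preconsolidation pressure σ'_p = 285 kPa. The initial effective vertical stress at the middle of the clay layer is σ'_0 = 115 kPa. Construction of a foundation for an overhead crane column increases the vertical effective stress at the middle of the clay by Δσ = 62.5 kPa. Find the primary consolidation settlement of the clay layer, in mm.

S_c ≈ 55.2 mm

Final effective stress: σ'_f = 115 + 62.5 = 177.5 kPa.
σ'_f = 177.5 ≤ σ'_p = 285 kPa, so the clay remains overconsolidated and only the recompression index applies:
S_c = C_r·H/(1+e₀)·log₁₀(σ'_f/σ'_0) = 0.073×6.5/1.62×log₁₀(177.5/115)
    = 0.2929 × 0.1885 = 0.05521 m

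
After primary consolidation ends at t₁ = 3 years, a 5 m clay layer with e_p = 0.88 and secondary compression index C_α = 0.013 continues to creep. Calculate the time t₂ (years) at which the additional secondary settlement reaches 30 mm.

t₂ ≈ 22.1 years

S_s = C_α·H/(1+e_p)·log₁₀(t₂/t₁) ⇒ log₁₀(t₂/t₁) = S_s·(1+e_p)/(C_α·H).
log₁₀(t₂/t₁) = 0.03 × (1+0.88) / (0.013×5) = 0.8677
t₂ = t₁ × 10^0.8677 = 3 × 7.374 = 22.12 years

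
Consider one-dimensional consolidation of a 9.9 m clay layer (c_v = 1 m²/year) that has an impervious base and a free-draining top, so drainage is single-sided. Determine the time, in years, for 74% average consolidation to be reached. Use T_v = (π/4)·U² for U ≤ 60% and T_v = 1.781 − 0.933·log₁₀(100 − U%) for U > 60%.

Drainage path length: H_d = H = 9.9 m (single drainage).
U > 60%: T_v = 1.781 − 0.933·log₁₀(100 − 74) = 0.46083.
t = T_v·H_d²/c_v = 0.46083×9.9²/1 = 45.17 years.

t ≈ 45.2 years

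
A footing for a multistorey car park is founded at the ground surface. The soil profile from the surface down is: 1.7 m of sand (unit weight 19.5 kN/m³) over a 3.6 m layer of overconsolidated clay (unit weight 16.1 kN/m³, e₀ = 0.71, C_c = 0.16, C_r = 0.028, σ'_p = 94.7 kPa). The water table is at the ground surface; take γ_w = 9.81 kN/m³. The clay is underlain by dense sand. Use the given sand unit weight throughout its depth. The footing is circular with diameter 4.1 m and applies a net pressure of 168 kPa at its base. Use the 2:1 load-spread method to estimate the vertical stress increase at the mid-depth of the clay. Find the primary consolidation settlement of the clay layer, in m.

S_c ≈ 0.026 m

Mid-depth of clay below the ground surface: z = 1.7 + 3.6/2 = 3.5 m.
Total vertical stress at mid-clay: σ_v = 19.5×1.7 + 16.1×1.8 = 62.13 kPa.
Pore pressure: u = 9.81×(3.5 − 0) = 34.335 kPa.
Initial effective stress: σ'_0 = σ_v − u = 62.13 − 34.335 = 27.795 kPa.
Stress increase at mid-clay by the 2:1 spreading method:
Δσ ≈ qD²/(D+z)² = 168×4.1²/(4.1+3.5)² = 48.893 kPa
Final effective stress: σ'_f = 27.795 + 48.893 = 76.688 kPa.
σ'_f = 76.688 ≤ σ'_p = 94.7 kPa, so the clay remains overconsolidated and only the recompression index applies:
S_c = C_r·H/(1+e₀)·log₁₀(σ'_f/σ'_0) = 0.028×3.6/1.71×log₁₀(76.688/27.795)
    = 0.058948 × 0.44076 = 0.02598 m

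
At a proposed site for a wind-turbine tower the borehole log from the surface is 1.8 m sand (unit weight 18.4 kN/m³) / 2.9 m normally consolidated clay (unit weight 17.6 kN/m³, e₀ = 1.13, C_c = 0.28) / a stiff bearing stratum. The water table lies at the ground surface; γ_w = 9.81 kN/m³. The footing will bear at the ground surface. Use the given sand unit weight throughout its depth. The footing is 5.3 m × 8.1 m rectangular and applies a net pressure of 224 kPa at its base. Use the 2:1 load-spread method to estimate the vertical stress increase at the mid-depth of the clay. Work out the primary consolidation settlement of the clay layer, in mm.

Mid-depth of clay below the ground surface: z = 1.8 + 2.9/2 = 3.25 m.
Total vertical stress at mid-clay: σ_v = 18.4×1.8 + 17.6×1.45 = 58.64 kPa.
Pore pressure: u = 9.81×(3.25 − 0) = 31.883 kPa.
Initial effective stress: σ'_0 = σ_v − u = 58.64 − 31.883 = 26.757 kPa.
Stress increase at mid-clay by the 2:1 spreading method:
Δσ = qBL/((B+z)(L+z)) = 224×5.3×8.1/((5.3+3.25)(8.1+3.25)) = 99.094 kPa
Final effective stress: σ'_f = σ'_0 + Δσ = 26.757 + 99.094 = 125.85 kPa.
Normally consolidated clay, so the full stress increment lies on the virgin compression line:
S_c = C_c·H/(1+e₀)·log₁₀(σ'_f/σ'_0) = 0.28×2.9/(1+1.13)×log₁₀(125.85/26.757)
    = 0.38122 × 0.67242 = 0.2563 m

S_c ≈ 256 mm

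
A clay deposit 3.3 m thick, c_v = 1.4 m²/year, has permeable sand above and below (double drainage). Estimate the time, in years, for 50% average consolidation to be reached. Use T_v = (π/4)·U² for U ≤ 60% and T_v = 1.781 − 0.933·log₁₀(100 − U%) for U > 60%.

t ≈ 0.382 years

Drainage path length: H_d = H/2 = 1.65 m (double drainage).
U ≤ 60%: T_v = (π/4)·U² = (π/4)×0.5² = 0.19635.
t = T_v·H_d²/c_v = 0.19635×1.65²/1.4 = 0.3818 years.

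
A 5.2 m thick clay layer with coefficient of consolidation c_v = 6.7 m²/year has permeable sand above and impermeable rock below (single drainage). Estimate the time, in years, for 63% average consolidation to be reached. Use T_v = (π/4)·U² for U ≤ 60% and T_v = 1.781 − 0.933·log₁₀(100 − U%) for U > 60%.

t ≈ 1.28 years

Drainage path length: H_d = H = 5.2 m (single drainage).
U > 60%: T_v = 1.781 − 0.933·log₁₀(100 − 63) = 0.31787.
t = T_v·H_d²/c_v = 0.31787×5.2²/6.7 = 1.283 years.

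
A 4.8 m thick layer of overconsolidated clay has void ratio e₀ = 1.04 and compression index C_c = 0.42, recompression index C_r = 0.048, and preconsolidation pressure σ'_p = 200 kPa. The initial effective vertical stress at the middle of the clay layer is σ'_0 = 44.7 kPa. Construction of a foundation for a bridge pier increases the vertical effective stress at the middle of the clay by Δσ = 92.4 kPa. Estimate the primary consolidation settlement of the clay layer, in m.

Final effective stress: σ'_f = 44.7 + 92.4 = 137.1 kPa.
σ'_f = 137.1 ≤ σ'_p = 200 kPa, so the clay remains overconsolidated and only the recompression index applies:
S_c = C_r·H/(1+e₀)·log₁₀(σ'_f/σ'_0) = 0.048×4.8/2.04×log₁₀(137.1/44.7)
    = 0.11294 × 0.48673 = 0.05497 m

S_c ≈ 0.055 m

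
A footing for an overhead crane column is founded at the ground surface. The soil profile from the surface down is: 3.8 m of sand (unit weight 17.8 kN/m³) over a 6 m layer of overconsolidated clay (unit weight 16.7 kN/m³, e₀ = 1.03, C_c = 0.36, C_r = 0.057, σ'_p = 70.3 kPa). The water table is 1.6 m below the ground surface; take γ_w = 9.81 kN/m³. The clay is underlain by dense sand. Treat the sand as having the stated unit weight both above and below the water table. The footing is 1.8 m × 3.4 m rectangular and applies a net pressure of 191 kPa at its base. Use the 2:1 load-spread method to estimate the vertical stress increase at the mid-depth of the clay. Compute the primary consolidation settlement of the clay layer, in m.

Mid-depth of clay below the ground surface: z = 3.8 + 6/2 = 6.8 m.
Total vertical stress at mid-clay: σ_v = 17.8×3.8 + 16.7×3 = 117.74 kPa.
Pore pressure: u = 9.81×(6.8 − 1.6) = 51.012 kPa.
Initial effective stress: σ'_0 = σ_v − u = 117.74 − 51.012 = 66.728 kPa.
Stress increase at mid-clay by the 2:1 spreading method:
Δσ = qBL/((B+z)(L+z)) = 191×1.8×3.4/((1.8+6.8)(3.4+6.8)) = 13.326 kPa
Final effective stress: σ'_f = 66.728 + 13.326 = 80.054 kPa.
σ'_f = 80.054 > σ'_p = 70.3 kPa, so the stress path crosses the preconsolidation pressure — recompression up to σ'_p, then virgin compression beyond:
S_c = H/(1+e₀)·[C_r·log₁₀(σ'_p/σ'_0) + C_c·log₁₀(σ'_f/σ'_p)]
    = 6/2.03 × [0.057×log₁₀(70.3/66.728) + 0.36×log₁₀(80.054/70.3)]
    = 2.9557 × [0.0012909 + 0.020314] = 0.06386 m

S_c ≈ 0.0639 m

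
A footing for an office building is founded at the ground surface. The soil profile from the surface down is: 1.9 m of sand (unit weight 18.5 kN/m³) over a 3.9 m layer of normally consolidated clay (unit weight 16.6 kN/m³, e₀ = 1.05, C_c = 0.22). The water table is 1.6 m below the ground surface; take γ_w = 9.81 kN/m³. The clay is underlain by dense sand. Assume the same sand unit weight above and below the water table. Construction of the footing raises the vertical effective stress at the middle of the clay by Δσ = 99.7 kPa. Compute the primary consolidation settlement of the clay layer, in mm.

Mid-depth of clay below the ground surface: z = 1.9 + 3.9/2 = 3.85 m.
Total vertical stress at mid-clay: σ_v = 18.5×1.9 + 16.6×1.95 = 67.52 kPa.
Pore pressure: u = 9.81×(3.85 − 1.6) = 22.073 kPa.
Initial effective stress: σ'_0 = σ_v − u = 67.52 − 22.073 = 45.447 kPa.
Final effective stress: σ'_f = σ'_0 + Δσ = 45.447 + 99.7 = 145.15 kPa.
Normally consolidated clay, so the full stress increment lies on the virgin compression line:
S_c = C_c·H/(1+e₀)·log₁₀(σ'_f/σ'_0) = 0.22×3.9/(1+1.05)×log₁₀(145.15/45.447)
    = 0.41854 × 0.50431 = 0.2111 m

S_c ≈ 211 mm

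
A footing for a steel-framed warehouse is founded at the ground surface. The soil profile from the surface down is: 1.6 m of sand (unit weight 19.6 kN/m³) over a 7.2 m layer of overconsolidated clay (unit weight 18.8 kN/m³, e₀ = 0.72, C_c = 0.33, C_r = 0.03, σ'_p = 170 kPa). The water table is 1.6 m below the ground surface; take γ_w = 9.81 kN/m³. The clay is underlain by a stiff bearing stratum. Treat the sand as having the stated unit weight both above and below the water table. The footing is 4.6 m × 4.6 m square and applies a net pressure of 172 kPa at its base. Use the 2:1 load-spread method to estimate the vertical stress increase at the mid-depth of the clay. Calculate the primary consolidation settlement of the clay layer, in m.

Mid-depth of clay below the ground surface: z = 1.6 + 7.2/2 = 5.2 m.
Total vertical stress at mid-clay: σ_v = 19.6×1.6 + 18.8×3.6 = 99.04 kPa.
Pore pressure: u = 9.81×(5.2 − 1.6) = 35.316 kPa.
Initial effective stress: σ'_0 = σ_v − u = 99.04 − 35.316 = 63.724 kPa.
Stress increase at mid-clay by the 2:1 spreading method:
Δσ = qBL/((B+z)(L+z)) = 172×4.6×4.6/((4.6+5.2)(4.6+5.2)) = 37.896 kPa
Final effective stress: σ'_f = 63.724 + 37.896 = 101.62 kPa.
σ'_f = 101.62 ≤ σ'_p = 170 kPa, so the clay remains overconsolidated and only the recompression index applies:
S_c = C_r·H/(1+e₀)·log₁₀(σ'_f/σ'_0) = 0.03×7.2/1.72×log₁₀(101.62/63.724)
    = 0.12558 × 0.20268 = 0.02545 m

S_c ≈ 0.0255 m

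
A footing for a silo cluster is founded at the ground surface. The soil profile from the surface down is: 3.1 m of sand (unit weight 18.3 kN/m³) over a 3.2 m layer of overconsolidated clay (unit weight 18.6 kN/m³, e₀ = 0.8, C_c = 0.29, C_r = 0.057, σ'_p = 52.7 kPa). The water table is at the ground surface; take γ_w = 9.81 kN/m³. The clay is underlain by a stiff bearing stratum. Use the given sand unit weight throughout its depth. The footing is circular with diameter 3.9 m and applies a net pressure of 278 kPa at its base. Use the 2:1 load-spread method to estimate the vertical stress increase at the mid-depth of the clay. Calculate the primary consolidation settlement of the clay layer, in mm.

S_c ≈ 150 mm

Mid-depth of clay below the ground surface: z = 3.1 + 3.2/2 = 4.7 m.
Total vertical stress at mid-clay: σ_v = 18.3×3.1 + 18.6×1.6 = 86.49 kPa.
Pore pressure: u = 9.81×(4.7 − 0) = 46.107 kPa.
Initial effective stress: σ'_0 = σ_v − u = 86.49 − 46.107 = 40.383 kPa.
Stress increase at mid-clay by the 2:1 spreading method:
Δσ ≈ qD²/(D+z)² = 278×3.9²/(3.9+4.7)² = 57.171 kPa
Final effective stress: σ'_f = 40.383 + 57.171 = 97.554 kPa.
σ'_f = 97.554 > σ'_p = 52.7 kPa, so the stress path crosses the preconsolidation pressure — recompression up to σ'_p, then virgin compression beyond:
S_c = H/(1+e₀)·[C_r·log₁₀(σ'_p/σ'_0) + C_c·log₁₀(σ'_f/σ'_p)]
    = 3.2/1.8 × [0.057×log₁₀(52.7/40.383) + 0.29×log₁₀(97.554/52.7)]
    = 1.7778 × [0.0065899 + 0.077556] = 0.1496 m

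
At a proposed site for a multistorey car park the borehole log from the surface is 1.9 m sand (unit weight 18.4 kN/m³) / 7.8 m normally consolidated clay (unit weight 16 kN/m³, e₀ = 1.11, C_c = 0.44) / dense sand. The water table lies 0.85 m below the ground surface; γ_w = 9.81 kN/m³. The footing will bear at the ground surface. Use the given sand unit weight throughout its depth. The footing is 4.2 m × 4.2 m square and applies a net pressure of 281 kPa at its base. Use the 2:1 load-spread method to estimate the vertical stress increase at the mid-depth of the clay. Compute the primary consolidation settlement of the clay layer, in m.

Mid-depth of clay below the ground surface: z = 1.9 + 7.8/2 = 5.8 m.
Total vertical stress at mid-clay: σ_v = 18.4×1.9 + 16×3.9 = 97.36 kPa.
Pore pressure: u = 9.81×(5.8 − 0.85) = 48.56 kPa.
Initial effective stress: σ'_0 = σ_v − u = 97.36 − 48.56 = 48.8 kPa.
Stress increase at mid-clay by the 2:1 spreading method:
Δσ = qBL/((B+z)(L+z)) = 281×4.2×4.2/((4.2+5.8)(4.2+5.8)) = 49.568 kPa
Final effective stress: σ'_f = σ'_0 + Δσ = 48.8 + 49.568 = 98.368 kPa.
Normally consolidated clay, so the full stress increment lies on the virgin compression line:
S_c = C_c·H/(1+e₀)·log₁₀(σ'_f/σ'_0) = 0.44×7.8/(1+1.11)×log₁₀(98.368/48.8)
    = 1.6265 × 0.30443 = 0.4952 m

S_c ≈ 0.495 m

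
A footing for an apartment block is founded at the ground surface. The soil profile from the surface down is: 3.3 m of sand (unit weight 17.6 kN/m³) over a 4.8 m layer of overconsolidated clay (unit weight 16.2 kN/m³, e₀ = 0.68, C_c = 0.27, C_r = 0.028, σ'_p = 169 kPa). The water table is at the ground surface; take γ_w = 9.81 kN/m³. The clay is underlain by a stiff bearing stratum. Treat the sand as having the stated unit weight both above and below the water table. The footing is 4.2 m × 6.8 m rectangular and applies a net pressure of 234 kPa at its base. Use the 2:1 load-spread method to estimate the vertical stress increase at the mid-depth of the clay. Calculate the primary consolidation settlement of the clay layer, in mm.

Mid-depth of clay below the ground surface: z = 3.3 + 4.8/2 = 5.7 m.
Total vertical stress at mid-clay: σ_v = 17.6×3.3 + 16.2×2.4 = 96.96 kPa.
Pore pressure: u = 9.81×(5.7 − 0) = 55.917 kPa.
Initial effective stress: σ'_0 = σ_v − u = 96.96 − 55.917 = 41.043 kPa.
Stress increase at mid-clay by the 2:1 spreading method:
Δσ = qBL/((B+z)(L+z)) = 234×4.2×6.8/((4.2+5.7)(6.8+5.7)) = 54.004 kPa
Final effective stress: σ'_f = 41.043 + 54.004 = 95.047 kPa.
σ'_f = 95.047 ≤ σ'_p = 169 kPa, so the clay remains overconsolidated and only the recompression index applies:
S_c = C_r·H/(1+e₀)·log₁₀(σ'_f/σ'_0) = 0.028×4.8/1.68×log₁₀(95.047/41.043)
    = 0.079999 × 0.3647 = 0.02918 m

S_c ≈ 29.2 mm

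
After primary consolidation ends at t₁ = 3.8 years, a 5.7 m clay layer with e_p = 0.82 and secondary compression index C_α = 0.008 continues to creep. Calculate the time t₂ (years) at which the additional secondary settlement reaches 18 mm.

t₂ ≈ 19.9 years

S_s = C_α·H/(1+e_p)·log₁₀(t₂/t₁) ⇒ log₁₀(t₂/t₁) = S_s·(1+e_p)/(C_α·H).
log₁₀(t₂/t₁) = 0.018 × (1+0.82) / (0.008×5.7) = 0.7184
t₂ = t₁ × 10^0.7184 = 3.8 × 5.229 = 19.87 years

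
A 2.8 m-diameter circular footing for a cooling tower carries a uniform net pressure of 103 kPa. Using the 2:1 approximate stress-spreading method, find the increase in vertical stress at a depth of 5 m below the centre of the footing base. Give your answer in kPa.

By the 2:1 method the load spreads at 1 horizontal : 2 vertical, so at depth z the loaded area has grown by z in each plan dimension:
Δσ ≈ qD²/(D+z)² = 103×2.8²/(2.8+5)² = 13.273 kPa

Δσ_z ≈ 13.3 kPa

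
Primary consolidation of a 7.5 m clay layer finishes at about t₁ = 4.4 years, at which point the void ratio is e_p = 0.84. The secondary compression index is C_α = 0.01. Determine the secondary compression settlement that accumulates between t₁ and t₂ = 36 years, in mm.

Secondary compression: S_s = C_α·H/(1+e_p)·log₁₀(t₂/t₁)
S_s = 0.01×7.5/(1+0.84)×log₁₀(36/4.4)
    = 0.04076 × 0.9128 = 0.03721 m

S_s ≈ 37.2 mm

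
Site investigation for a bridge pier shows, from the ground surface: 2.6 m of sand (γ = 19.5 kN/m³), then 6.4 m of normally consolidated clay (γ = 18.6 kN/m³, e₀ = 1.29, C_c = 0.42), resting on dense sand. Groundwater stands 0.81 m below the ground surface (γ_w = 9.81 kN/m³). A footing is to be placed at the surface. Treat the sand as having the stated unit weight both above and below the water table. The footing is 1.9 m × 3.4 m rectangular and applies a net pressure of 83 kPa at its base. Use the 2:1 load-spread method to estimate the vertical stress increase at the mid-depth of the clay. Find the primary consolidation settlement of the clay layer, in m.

S_c ≈ 0.0594 m

Mid-depth of clay below the ground surface: z = 2.6 + 6.4/2 = 5.8 m.
Total vertical stress at mid-clay: σ_v = 19.5×2.6 + 18.6×3.2 = 110.22 kPa.
Pore pressure: u = 9.81×(5.8 − 0.81) = 48.952 kPa.
Initial effective stress: σ'_0 = σ_v − u = 110.22 − 48.952 = 61.268 kPa.
Stress increase at mid-clay by the 2:1 spreading method:
Δσ = qBL/((B+z)(L+z)) = 83×1.9×3.4/((1.9+5.8)(3.4+5.8)) = 7.5689 kPa
Final effective stress: σ'_f = σ'_0 + Δσ = 61.268 + 7.5689 = 68.837 kPa.
Normally consolidated clay, so the full stress increment lies on the virgin compression line:
S_c = C_c·H/(1+e₀)·log₁₀(σ'_f/σ'_0) = 0.42×6.4/(1+1.29)×log₁₀(68.837/61.268)
    = 1.1738 × 0.050588 = 0.05938 m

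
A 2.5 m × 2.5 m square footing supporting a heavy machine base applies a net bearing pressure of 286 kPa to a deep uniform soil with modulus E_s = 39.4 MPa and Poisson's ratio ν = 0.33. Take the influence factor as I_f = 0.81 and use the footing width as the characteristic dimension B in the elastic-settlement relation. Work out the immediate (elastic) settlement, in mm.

Immediate (elastic) settlement: S_e = q·B·(1−ν²)/E_s · I_f.
E_s = 39.4 MPa = 39400 kPa.
S_e = 286 × 2.5 × (1 − 0.33²) / 39400 × 0.81
    = 286 × 2.5 × 0.8911 / 39400 × 0.81
    = 0.0131 m = 13.1 mm

S_e ≈ 13.1 mm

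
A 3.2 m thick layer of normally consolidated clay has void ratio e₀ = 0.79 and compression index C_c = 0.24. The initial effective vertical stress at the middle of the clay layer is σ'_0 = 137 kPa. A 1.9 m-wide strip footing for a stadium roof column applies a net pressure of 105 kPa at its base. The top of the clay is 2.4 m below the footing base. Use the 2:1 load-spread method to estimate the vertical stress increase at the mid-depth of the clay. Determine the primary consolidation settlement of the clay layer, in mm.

Mid-depth of clay below the footing base: z = 2.4 + 3.2/2 = 4 m.
Stress increase at mid-clay by the 2:1 spreading method:
Δσ = qB/(B+z) = 105×1.9/(1.9+4) = 33.814 kPa
Final effective stress: σ'_f = σ'_0 + Δσ = 137 + 33.814 = 170.81 kPa.
Normally consolidated clay, so the full stress increment lies on the virgin compression line:
S_c = C_c·H/(1+e₀)·log₁₀(σ'_f/σ'_0) = 0.24×3.2/(1+0.79)×log₁₀(170.81/137)
    = 0.42905 × 0.095793 = 0.0411 m

S_c ≈ 41.1 mm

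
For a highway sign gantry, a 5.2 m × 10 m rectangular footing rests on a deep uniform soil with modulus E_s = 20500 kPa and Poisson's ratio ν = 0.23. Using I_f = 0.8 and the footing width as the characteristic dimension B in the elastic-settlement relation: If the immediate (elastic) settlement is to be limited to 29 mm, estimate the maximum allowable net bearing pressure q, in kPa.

q ≈ 151 kPa

S_e = q·B·(1−ν²)/E_s · I_f  ⇒  q = S_e·E_s / (B·(1−ν²)·I_f).
q = 0.029 × 20500 / (5.2 × 0.9471 × 0.8) = 150.9 kPa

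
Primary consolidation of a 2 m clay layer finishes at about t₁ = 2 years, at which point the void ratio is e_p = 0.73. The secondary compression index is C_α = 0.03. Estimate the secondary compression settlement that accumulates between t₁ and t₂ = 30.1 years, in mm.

Secondary compression: S_s = C_α·H/(1+e_p)·log₁₀(t₂/t₁)
S_s = 0.03×2/(1+0.73)×log₁₀(30.1/2)
    = 0.03468 × 1.178 = 0.04084 m

S_s ≈ 40.8 mm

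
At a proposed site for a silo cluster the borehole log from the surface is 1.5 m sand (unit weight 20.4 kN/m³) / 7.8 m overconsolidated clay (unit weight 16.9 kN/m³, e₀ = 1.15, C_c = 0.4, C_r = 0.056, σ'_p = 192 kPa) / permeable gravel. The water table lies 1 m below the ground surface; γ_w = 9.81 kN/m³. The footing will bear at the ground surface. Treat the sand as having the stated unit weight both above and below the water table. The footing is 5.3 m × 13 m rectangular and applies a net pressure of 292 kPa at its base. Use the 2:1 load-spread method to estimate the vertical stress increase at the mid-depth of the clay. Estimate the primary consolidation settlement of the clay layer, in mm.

S_c ≈ 94.4 mm

Mid-depth of clay below the ground surface: z = 1.5 + 7.8/2 = 5.4 m.
Total vertical stress at mid-clay: σ_v = 20.4×1.5 + 16.9×3.9 = 96.51 kPa.
Pore pressure: u = 9.81×(5.4 − 1) = 43.164 kPa.
Initial effective stress: σ'_0 = σ_v − u = 96.51 − 43.164 = 53.346 kPa.
Stress increase at mid-clay by the 2:1 spreading method:
Δσ = qBL/((B+z)(L+z)) = 292×5.3×13/((5.3+5.4)(13+5.4)) = 102.19 kPa
Final effective stress: σ'_f = 53.346 + 102.19 = 155.54 kPa.
σ'_f = 155.54 ≤ σ'_p = 192 kPa, so the clay remains overconsolidated and only the recompression index applies:
S_c = C_r·H/(1+e₀)·log₁₀(σ'_f/σ'_0) = 0.056×7.8/2.15×log₁₀(155.54/53.346)
    = 0.20316 × 0.46474 = 0.09442 m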